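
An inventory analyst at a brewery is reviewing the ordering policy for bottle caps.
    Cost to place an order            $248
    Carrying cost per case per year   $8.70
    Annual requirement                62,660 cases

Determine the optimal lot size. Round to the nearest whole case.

1,890 cases

EOQ = √(2DS/H) = √(2 × 62,660 × 248 / 8.7)
    = √(3,572,340.23) ≈ 1,890.06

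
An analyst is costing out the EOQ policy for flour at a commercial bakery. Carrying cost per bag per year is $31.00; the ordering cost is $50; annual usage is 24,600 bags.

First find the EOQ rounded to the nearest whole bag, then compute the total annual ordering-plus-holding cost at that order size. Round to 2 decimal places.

Q* = √(2·D·S / H) = √(2·24,600·50 / 31) = √79,354.8 ≈ 281.70 → Q = 282 bags
Ordering: D/Q × S = 24,600/282 × $50 = $4,361.70
Holding:  Q/2 × H = 282/2 × $31 = $4,371.00
Total = $4,361.70 + $4,371.00 = $8,732.70

$8,732.70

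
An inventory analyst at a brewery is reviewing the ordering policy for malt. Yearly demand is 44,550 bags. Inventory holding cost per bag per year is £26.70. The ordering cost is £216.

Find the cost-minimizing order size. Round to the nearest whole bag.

849 bags

2DS/H = 2·44,550·216/26.7 = 720,808.99
EOQ = √720,808.99 ≈ 849.00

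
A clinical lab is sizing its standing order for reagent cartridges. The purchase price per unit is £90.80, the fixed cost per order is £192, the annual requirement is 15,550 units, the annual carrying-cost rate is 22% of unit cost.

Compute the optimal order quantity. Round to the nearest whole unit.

Carrying cost H = £90.8 × 22% = £19.9760/unit/yr
EOQ = √(2DS/H) = √(2 × 15,550 × 192 / 19.976)
    = √(298,918.70) ≈ 546.73

547 units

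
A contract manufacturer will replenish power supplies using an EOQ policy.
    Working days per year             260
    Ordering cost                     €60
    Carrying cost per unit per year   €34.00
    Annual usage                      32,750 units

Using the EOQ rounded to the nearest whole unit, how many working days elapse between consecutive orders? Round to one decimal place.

Optimal lot size Q* = (2 × 32,750 × €60 / €34)^½ ≈ 339.98 → Q = 340 units
T = Q/D × 260 days = 340/32,750 × 260 = 2.699 days

2.7 days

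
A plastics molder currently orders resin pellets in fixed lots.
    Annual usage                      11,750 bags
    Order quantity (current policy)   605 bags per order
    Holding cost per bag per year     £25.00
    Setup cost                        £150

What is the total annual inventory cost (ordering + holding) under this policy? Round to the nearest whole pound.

£10,476

Annual ordering cost = (D/Q)·S = (11,750/605) × 150 = £2,913.22
Annual holding cost  = (Q/2)·H = (605/2) × 25 = £7,562.50
Total = £2,913.22 + £7,562.50 = £10,475.72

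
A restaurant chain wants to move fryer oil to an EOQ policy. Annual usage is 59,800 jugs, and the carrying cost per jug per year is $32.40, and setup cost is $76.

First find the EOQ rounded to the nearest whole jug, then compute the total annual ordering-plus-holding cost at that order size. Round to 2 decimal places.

Optimal lot size Q* = (2 × 59,800 × $76 / $32.4)^½ ≈ 529.66 → Q = 530 jugs
Ordering: D/Q × S = 59,800/530 × $76 = $8,575.09
Holding:  Q/2 × H = 530/2 × $32.4 = $8,586.00
Total = $8,575.09 + $8,586.00 = $17,161.09

$17,161.09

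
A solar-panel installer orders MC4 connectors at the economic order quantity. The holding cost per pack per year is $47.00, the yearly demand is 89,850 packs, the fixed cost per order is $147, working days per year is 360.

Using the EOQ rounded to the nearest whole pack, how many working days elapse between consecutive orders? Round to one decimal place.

3.0 days

2DS/H = 2·89,850·147/47 = 562,040.43
EOQ = √562,040.43 ≈ 749.69 → Q = 750 packs
Days between orders = 360 / (D/Q) = 360 / 119.800 ≈ 3.005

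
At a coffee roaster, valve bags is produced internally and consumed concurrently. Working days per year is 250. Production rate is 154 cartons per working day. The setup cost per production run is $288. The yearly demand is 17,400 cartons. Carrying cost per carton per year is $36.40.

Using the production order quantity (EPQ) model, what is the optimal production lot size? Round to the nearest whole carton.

d = 17,400/250 = 69.6000 cartons/day;  effective holding cost H(1 − d/p) = 36.4·(1 − 69.6000/154) = 19.94909
Q* = √(2DS / H_eff) = √(2·17,400·288 / 19.94909) ≈ 708.80

709 cartons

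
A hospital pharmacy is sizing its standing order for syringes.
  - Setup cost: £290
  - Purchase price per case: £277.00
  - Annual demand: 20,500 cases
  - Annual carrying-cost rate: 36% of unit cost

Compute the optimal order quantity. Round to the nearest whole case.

345 cases

Holding cost per case per year: H = 36% × £277 = £99.7200
2DS/H = 2·20,500·290/99.72 = 119,233.85
EOQ = √119,233.85 ≈ 345.30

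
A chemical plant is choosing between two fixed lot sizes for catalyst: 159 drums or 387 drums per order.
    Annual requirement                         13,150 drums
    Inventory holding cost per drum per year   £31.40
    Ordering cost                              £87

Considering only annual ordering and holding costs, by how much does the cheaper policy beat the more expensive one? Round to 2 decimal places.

£659.48

Annual cost at Q: ordering D·S/Q plus holding Q·H/2.
TC(159) = (13,150/159)×87 + (159/2)×31.4 = £9,691.58
TC(387) = (13,150/387)×87 + (387/2)×31.4 = £9,032.10
Cheaper: Q = 387.  Difference = £659.48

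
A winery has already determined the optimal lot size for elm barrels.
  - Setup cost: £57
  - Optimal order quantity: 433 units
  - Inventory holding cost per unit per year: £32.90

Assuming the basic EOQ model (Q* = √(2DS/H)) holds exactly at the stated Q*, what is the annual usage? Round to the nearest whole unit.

54,109 units per year

Since Q* = (2DS/H)^½, squaring gives Q*²·H = 2DS.
D = Q²H / (2S) = 433² × 32.9 / (2 × 57) = 54,108.67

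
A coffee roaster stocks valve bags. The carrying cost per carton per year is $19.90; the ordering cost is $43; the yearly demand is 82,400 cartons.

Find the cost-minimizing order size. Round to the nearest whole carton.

597 cartons

Optimal lot size Q* = (2 × 82,400 × $43 / $19.9)^½ ≈ 596.74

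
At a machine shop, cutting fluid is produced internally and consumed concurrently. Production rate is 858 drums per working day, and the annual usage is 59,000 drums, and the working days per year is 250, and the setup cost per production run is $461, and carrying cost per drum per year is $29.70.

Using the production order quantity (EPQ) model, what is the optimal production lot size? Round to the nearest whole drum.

1,590 drums

d = 59,000/250 = 236.0000 drums/day;  effective holding cost H(1 − d/p) = 29.7·(1 − 236.0000/858) = 21.53077
Q* = √(2DS / H_eff) = √(2·59,000·461 / 21.53077) ≈ 1,589.50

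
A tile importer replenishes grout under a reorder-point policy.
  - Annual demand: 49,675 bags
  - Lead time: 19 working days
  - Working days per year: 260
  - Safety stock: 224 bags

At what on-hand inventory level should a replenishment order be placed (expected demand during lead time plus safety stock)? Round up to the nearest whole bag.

Daily demand d = 49,675 / 260 = 191.058 bags/day
Demand during lead time = 191.058 × 19 = 3,630.10
Reorder point = 3,630.10 + 224 = 3,854.10 → round up

3,855 bags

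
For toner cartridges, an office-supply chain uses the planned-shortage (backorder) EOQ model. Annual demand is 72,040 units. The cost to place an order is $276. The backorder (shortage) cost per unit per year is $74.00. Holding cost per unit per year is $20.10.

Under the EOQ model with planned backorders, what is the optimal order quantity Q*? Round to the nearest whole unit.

1,586 units

Basic EOQ = √(2·72,040·276/20.1) = 1,406.560
Backorder adjustment √((H+b)/b) = √((20.1+74)/74) = 1.1277
Q* = 1,406.560 × 1.1277 ≈ 1,586.12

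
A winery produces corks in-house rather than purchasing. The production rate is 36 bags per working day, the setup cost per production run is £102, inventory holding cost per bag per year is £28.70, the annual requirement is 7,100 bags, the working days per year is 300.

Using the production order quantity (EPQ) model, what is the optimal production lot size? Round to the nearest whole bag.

384 bags

d = 7,100/300 = 23.6667 bags/day;  effective holding cost H(1 − d/p) = 28.7·(1 − 23.6667/36) = 9.83241
Q* = √(2DS / H_eff) = √(2·7,100·102 / 9.83241) ≈ 383.81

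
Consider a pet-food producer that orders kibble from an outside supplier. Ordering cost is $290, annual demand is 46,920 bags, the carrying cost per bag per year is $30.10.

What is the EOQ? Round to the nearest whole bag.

Q* = √(2·D·S / H) = √(2·46,920·290 / 30.1) = √904,106.3 ≈ 950.85

951 bags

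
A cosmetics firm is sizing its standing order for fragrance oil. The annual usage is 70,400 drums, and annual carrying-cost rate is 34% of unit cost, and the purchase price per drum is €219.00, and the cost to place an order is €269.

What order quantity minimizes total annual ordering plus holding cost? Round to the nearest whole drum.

713 drums

Holding cost per drum per year: H = 34% × €219 = €74.4600
Optimal lot size Q* = (2 × 70,400 × €269 / €74.46)^½ ≈ 713.21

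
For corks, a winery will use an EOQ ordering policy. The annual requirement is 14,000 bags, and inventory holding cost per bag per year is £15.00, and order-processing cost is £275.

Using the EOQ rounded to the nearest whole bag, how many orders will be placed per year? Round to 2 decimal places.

19.55 orders per year

Q* = √(2·D·S / H) = √(2·14,000·275 / 15) = √513,333.3 ≈ 716.47 → Q = 716
Orders per year = D/Q = 14,000 / 716 = 19.553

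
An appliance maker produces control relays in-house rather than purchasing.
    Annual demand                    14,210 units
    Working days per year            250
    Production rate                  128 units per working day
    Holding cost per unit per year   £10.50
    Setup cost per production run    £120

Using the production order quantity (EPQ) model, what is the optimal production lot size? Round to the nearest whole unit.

764 units

d = 14,210/250 = 56.8400 units/day;  effective holding cost H(1 − d/p) = 10.5·(1 − 56.8400/128) = 5.83734
Q* = √(2DS / H_eff) = √(2·14,210·120 / 5.83734) ≈ 764.35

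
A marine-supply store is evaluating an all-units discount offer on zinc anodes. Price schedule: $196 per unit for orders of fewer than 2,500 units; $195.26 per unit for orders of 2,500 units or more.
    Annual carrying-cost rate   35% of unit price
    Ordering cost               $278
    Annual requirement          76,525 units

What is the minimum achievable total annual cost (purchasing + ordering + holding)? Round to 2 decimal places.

$15,036,207.33

H₁ = 35%×$196 = $68.6000;  H₂ = 35%×$195.26 = $68.3410
EOQ₁ = √(2×76,525×278/68.6000) = 787.55  (< 2,500, feasible at tier 1)
EOQ₂ = √(2×76,525×278/68.3410) = 789.04  (< 2,500 → use Q = 2,500 at tier-2 price)
TC(tier 1 (EOQ₁), Q≈787.5) = $15,052,925.79
TC(tier 2, Q≈2,500.0) = $15,036,207.33
Minimum at tier 2: $15,036,207.33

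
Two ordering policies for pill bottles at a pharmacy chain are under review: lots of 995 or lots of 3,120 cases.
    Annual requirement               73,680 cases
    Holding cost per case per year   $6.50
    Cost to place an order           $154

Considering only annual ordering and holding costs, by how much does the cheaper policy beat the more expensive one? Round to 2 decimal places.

For each Q, cost = (D/Q)·S + (Q/2)·H.
TC(995) = (73,680/995)×154 + (995/2)×6.5 = $14,637.49
TC(3,120) = (73,680/3,120)×154 + (3,120/2)×6.5 = $13,776.77
Lots of 3,120 are cheaper by $860.72.

$860.72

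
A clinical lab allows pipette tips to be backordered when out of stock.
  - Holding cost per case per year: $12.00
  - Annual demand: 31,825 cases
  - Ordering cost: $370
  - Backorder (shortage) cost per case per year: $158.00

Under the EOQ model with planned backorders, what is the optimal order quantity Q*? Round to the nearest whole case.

Basic EOQ = √(2·31,825·370/12) = 1,400.907
Backorder adjustment √((H+b)/b) = √((12+158)/158) = 1.0373
Q* = 1,400.907 × 1.0373 ≈ 1,453.13

1,453 cases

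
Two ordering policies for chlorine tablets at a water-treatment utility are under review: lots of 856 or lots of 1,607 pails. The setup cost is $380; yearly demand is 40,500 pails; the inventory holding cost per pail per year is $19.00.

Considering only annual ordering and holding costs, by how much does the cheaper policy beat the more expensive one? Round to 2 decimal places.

$1,267.62

Annual cost at Q: ordering D·S/Q plus holding Q·H/2.
TC(856) = (40,500/856)×380 + (856/2)×19 = $26,110.97
TC(1,607) = (40,500/1,607)×380 + (1,607/2)×19 = $24,843.35
Lots of 1,607 are cheaper by $1,267.62.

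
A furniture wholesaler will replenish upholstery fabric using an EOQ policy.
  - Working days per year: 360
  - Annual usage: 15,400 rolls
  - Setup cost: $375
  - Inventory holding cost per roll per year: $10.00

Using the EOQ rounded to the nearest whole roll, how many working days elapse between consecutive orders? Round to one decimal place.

25.1 days

EOQ = √(2DS/H) = √(2 × 15,400 × 375 / 10)
    = √(1,155,000.00) ≈ 1,074.71 → Q = 1,075 rolls
Cycle time = (working days × Q)/D = (360 × 1,075) / 15,400 = 25.130 days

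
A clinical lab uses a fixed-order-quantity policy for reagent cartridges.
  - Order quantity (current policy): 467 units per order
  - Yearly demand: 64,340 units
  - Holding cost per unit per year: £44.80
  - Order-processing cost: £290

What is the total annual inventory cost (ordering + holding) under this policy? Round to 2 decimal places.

Ordering: D/Q × S = 64,340/467 × £290 = £39,954.18
Holding:  Q/2 × H = 467/2 × £44.8 = £10,460.80
Total = £39,954.18 + £10,460.80 = £50,414.98

£50,414.98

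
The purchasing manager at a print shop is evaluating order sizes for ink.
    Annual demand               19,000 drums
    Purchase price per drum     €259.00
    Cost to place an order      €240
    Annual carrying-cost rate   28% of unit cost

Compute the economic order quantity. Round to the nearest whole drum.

Holding cost per drum per year: H = 28% × €259 = €72.5200
EOQ = √(2DS/H) = √(2 × 19,000 × 240 / 72.52)
    = √(125,758.41) ≈ 354.62

355 drums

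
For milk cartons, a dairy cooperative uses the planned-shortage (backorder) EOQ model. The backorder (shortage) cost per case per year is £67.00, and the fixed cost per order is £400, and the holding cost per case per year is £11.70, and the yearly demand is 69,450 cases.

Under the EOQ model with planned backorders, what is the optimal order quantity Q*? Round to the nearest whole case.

Basic EOQ = √(2·69,450·400/11.7) = 2,179.155
Backorder adjustment √((H+b)/b) = √((11.7+67)/67) = 1.0838
Q* = 2,179.155 × 1.0838 ≈ 2,361.77

2,362 cases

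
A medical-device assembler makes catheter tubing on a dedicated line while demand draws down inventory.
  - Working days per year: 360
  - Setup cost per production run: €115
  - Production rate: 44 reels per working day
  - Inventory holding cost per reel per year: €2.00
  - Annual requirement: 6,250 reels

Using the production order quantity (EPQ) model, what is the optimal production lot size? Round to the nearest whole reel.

1,090 reels

d = 6,250/360 = 17.3611 reels/day;  effective holding cost H(1 − d/p) = 2·(1 − 17.3611/44) = 1.21086
Q* = √(2DS / H_eff) = √(2·6,250·115 / 1.21086) ≈ 1,089.58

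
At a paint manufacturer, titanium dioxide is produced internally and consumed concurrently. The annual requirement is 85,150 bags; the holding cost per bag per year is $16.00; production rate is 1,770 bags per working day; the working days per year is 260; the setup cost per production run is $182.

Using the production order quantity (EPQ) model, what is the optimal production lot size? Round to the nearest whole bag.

Daily demand d = 85,150/260 = 327.500; p = 1770; 1 − d/p = 0.81497
EPQ = √(2DS / (H(1 − d/p)))
    = √(2 × 85,150 × 182 / (16 × 0.81497)) ≈ 1,541.74

1,542 bags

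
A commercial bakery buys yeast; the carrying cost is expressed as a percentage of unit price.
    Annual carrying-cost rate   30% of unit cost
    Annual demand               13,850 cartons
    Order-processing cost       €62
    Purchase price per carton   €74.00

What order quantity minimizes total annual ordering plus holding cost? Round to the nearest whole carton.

278 cartons

H = i·C = 0.3 × €74 = €22.2000 per carton-year
Q* = √(2·D·S / H) = √(2·13,850·62 / 22.2) = √77,360.4 ≈ 278.14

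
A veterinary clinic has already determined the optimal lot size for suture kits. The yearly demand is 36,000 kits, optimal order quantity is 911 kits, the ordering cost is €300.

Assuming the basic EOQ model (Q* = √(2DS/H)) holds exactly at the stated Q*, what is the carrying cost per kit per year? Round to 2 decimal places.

Since Q* = (2DS/H)^½, squaring gives Q*²·H = 2DS.
H = 2DS / Q² = 2 × 36,000 × 300 / 911² = 26.0266

€26.03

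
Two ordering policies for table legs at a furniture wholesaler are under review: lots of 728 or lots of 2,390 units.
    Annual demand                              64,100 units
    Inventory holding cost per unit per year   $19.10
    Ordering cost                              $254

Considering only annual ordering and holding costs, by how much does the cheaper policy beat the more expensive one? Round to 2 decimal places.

Annual cost at Q: ordering D·S/Q plus holding Q·H/2.
TC(728) = (64,100/728)×254 + (728/2)×19.1 = $29,316.96
TC(2,390) = (64,100/2,390)×254 + (2,390/2)×19.1 = $29,636.80
|ΔTC| = |$29,316.96 − $29,636.80| = $319.84

$319.84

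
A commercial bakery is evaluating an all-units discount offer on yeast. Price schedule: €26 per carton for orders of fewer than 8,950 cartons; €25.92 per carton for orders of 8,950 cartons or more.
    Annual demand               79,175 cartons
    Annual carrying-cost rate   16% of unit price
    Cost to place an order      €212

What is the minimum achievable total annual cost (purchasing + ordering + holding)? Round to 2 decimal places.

H₁ = 16%×€26 = €4.1600;  H₂ = 16%×€25.92 = €4.1472
EOQ₁ = √(2×79,175×212/4.1600) = 2,840.73  (< 8,950, feasible at tier 1)
EOQ₂ = √(2×79,175×212/4.1472) = 2,845.11  (< 8,950 → use Q = 8,950 at tier-2 price)
TC(tier 1 (EOQ₁), Q≈2,840.7) = €2,070,367.45
TC(tier 2, Q≈8,950.0) = €2,072,650.15
Minimum at tier 1 (EOQ₁): €2,070,367.45

€2,070,367.45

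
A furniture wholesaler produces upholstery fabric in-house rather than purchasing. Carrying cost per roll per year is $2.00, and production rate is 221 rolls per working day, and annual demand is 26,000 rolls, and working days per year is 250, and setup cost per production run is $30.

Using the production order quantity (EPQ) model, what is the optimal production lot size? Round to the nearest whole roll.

1,214 rolls

d = 26,000/250 = 104.0000 rolls/day;  effective holding cost H(1 − d/p) = 2·(1 − 104.0000/221) = 1.05882
Q* = √(2DS / H_eff) = √(2·26,000·30 / 1.05882) ≈ 1,213.81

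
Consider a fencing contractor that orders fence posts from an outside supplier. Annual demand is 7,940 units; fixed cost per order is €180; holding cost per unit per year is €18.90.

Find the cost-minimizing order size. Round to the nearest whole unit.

389 units

2DS/H = 2·7,940·180/18.9 = 151,238.10
EOQ = √151,238.10 ≈ 388.89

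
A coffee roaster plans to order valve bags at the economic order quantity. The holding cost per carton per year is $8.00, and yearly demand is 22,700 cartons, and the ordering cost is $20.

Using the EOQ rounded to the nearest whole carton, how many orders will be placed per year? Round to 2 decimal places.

67.36 orders per year

EOQ = √(2DS/H) = √(2 × 22,700 × 20 / 8)
    = √(113,500.00) ≈ 336.90 → Q = 337
Orders per year = D/Q = 22,700 / 337 = 67.359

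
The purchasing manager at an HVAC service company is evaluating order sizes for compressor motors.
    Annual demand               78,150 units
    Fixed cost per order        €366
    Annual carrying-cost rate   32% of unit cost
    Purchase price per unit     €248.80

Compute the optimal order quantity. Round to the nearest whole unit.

848 units

Carrying cost H = €248.8 × 32% = €79.6160/unit/yr
Optimal lot size Q* = (2 × 78,150 × €366 / €79.616)^½ ≈ 847.66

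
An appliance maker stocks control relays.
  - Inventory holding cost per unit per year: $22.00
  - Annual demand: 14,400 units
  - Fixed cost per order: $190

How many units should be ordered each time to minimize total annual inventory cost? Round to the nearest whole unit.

499 units

Q* = √(2·D·S / H) = √(2·14,400·190 / 22) = √248,727.3 ≈ 498.73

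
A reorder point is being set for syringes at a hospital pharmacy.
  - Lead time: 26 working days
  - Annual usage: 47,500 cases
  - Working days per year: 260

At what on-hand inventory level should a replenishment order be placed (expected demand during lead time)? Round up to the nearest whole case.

4,750 cases

Daily demand d = 47,500 / 260 = 182.692 cases/day
Demand during lead time = 182.692 × 26 = 4,750.00
Reorder point = 4,750.00 → round up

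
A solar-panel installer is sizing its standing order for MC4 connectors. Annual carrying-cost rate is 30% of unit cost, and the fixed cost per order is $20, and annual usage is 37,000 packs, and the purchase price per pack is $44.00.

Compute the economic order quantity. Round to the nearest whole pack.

335 packs

Carrying cost H = $44 × 30% = $13.2000/pack/yr
2DS/H = 2·37,000·20/13.2 = 112,121.21
EOQ = √112,121.21 ≈ 334.85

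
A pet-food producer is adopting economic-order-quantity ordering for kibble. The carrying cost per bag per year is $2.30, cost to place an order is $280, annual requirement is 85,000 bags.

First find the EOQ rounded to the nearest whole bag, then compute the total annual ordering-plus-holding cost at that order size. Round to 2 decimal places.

$10,463.27

Optimal lot size Q* = (2 × 85,000 × $280 / $2.3)^½ ≈ 4,549.25 → Q = 4,549 bags
Annual ordering cost = (D/Q)·S = (85,000/4,549) × 280 = $5,231.92
Annual holding cost  = (Q/2)·H = (4,549/2) × 2.3 = $5,231.35
Total = $5,231.92 + $5,231.35 = $10,463.27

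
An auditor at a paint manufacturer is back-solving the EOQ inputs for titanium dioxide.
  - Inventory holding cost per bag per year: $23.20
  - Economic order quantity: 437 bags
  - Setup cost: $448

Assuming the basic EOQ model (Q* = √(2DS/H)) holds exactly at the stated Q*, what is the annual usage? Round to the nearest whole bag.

4,945 bags per year

From Q* = √(2DS/H) ⇒ Q*² = 2DS/H.
D = Q²H / (2S) = 437² × 23.2 / (2 × 448) = 4,944.73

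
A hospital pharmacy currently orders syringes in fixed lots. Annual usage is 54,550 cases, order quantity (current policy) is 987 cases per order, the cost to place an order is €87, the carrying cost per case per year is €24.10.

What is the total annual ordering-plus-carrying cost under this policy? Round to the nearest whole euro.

€16,702

Ordering: D/Q × S = 54,550/987 × €87 = €4,808.36
Holding:  Q/2 × H = 987/2 × €24.1 = €11,893.35
Total = €4,808.36 + €11,893.35 = €16,701.71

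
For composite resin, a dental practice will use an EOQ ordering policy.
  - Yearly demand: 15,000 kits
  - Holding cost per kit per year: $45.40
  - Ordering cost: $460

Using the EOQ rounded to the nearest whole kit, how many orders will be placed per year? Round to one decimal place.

27.2 orders per year

2DS/H = 2·15,000·460/45.4 = 303,964.76
EOQ = √303,964.76 ≈ 551.33 → Q = 551
Orders per year = D/Q = 15,000 / 551 = 27.223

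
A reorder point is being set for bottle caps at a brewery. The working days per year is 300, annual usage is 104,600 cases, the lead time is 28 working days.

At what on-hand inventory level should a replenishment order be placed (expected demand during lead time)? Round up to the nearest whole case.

Daily demand d = 104,600 / 300 = 348.667 cases/day
Demand during lead time = 348.667 × 28 = 9,762.67
Reorder point = 9,762.67 → round up

9,763 cases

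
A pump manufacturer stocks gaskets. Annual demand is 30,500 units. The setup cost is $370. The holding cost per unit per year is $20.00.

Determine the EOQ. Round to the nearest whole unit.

Optimal lot size Q* = (2 × 30,500 × $370 / $20)^½ ≈ 1,062.31

1,062 units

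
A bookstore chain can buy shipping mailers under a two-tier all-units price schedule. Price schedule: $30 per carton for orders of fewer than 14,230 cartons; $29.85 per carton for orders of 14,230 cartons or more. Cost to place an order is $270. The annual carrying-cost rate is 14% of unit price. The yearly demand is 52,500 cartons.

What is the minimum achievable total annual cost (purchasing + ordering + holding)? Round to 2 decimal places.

$1,585,911.92

H₁ = 14%×$30 = $4.2000;  H₂ = 14%×$29.85 = $4.1790
EOQ₁ = √(2×52,500×270/4.2000) = 2,598.08  (< 14,230, feasible at tier 1)
EOQ₂ = √(2×52,500×270/4.1790) = 2,604.60  (< 14,230 → use Q = 14,230 at tier-2 price)
TC(tier 1 (EOQ₁), Q≈2,598.1) = $1,585,911.92
TC(tier 2, Q≈14,230.0) = $1,597,854.72
Minimum at tier 1 (EOQ₁): $1,585,911.92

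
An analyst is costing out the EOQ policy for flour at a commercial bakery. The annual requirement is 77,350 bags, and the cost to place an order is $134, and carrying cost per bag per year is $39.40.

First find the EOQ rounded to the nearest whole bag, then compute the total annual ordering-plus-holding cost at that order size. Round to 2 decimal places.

Q* = √(2·D·S / H) = √(2·77,350·134 / 39.4) = √526,137.1 ≈ 725.35 → Q = 725 bags
Orders/yr = 77,350/725 = 106.690; ordering cost = 106.690 × $134 = $14,296.41
Average inventory = 725/2 = 362.5; holding cost = 362.5 × $39.4 = $14,282.50
Total = $14,296.41 + $14,282.50 = $28,578.91

$28,578.91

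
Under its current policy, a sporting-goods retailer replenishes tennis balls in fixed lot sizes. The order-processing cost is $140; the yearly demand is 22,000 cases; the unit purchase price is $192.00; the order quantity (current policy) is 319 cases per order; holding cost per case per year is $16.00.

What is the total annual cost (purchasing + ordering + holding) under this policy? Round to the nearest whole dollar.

$4,236,207

Ordering: D/Q × S = 22,000/319 × $140 = $9,655.17
Holding:  Q/2 × H = 319/2 × $16 = $2,552.00
Purchase cost = D·C = 22,000 × 192 = $4,224,000.00
Total = $9,655.17 + $2,552.00 + $4,224,000.00 = $4,236,207.17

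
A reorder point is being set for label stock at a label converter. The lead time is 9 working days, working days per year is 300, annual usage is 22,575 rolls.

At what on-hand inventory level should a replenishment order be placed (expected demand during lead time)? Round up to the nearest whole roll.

Daily demand d = 22,575 / 300 = 75.250 rolls/day
Demand during lead time = 75.250 × 9 = 677.25
Reorder point = 677.25 → round up

678 rolls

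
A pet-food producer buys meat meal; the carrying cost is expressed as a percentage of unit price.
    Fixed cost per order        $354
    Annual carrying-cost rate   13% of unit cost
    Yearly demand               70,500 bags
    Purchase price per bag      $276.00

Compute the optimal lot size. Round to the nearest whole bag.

1,179 bags

Carrying cost H = $276 × 13% = $35.8800/bag/yr
2DS/H = 2·70,500·354/35.88 = 1,391,137.12
EOQ = √1,391,137.12 ≈ 1,179.46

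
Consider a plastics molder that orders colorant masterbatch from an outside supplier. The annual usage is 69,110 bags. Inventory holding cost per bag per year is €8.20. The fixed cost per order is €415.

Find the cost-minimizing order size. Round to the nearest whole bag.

2,645 bags

Q* = √(2·D·S / H) = √(2·69,110·415 / 8.2) = √6,995,280.5 ≈ 2,644.86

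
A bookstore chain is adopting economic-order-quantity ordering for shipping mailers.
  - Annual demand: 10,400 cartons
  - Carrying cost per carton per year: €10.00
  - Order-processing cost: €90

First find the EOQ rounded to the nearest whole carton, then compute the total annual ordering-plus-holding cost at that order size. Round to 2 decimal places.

€4,326.66

EOQ = √(2DS/H) = √(2 × 10,400 × 90 / 10)
    = √(187,200.00) ≈ 432.67 → Q = 433 cartons
Annual ordering cost = (D/Q)·S = (10,400/433) × 90 = €2,161.66
Annual holding cost  = (Q/2)·H = (433/2) × 10 = €2,165.00
Total = €2,161.66 + €2,165.00 = €4,326.66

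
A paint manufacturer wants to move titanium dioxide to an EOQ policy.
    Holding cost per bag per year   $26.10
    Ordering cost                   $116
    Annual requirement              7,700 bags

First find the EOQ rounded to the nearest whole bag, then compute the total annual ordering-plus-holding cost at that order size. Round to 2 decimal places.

$6,828.26

Q* = √(2·D·S / H) = √(2·7,700·116 / 26.1) = √68,444.4 ≈ 261.62 → Q = 262 bags
Annual ordering cost = (D/Q)·S = (7,700/262) × 116 = $3,409.16
Annual holding cost  = (Q/2)·H = (262/2) × 26.1 = $3,419.10
Total = $3,409.16 + $3,419.10 = $6,828.26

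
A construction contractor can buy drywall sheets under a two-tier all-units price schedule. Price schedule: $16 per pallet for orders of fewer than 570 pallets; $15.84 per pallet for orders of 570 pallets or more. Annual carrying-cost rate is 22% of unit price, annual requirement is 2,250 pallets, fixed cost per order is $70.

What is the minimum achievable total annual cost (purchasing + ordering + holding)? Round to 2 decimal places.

$36,909.48

H₁ = 22%×$16 = $3.5200;  H₂ = 22%×$15.84 = $3.4848
EOQ₁ = √(2×2,250×70/3.5200) = 299.15  (< 570, feasible at tier 1)
EOQ₂ = √(2×2,250×70/3.4848) = 300.65  (< 570 → use Q = 570 at tier-2 price)
TC(tier 1 (EOQ₁), Q≈299.1) = $37,053.00
TC(tier 2, Q≈570.0) = $36,909.48
Minimum at tier 2: $36,909.48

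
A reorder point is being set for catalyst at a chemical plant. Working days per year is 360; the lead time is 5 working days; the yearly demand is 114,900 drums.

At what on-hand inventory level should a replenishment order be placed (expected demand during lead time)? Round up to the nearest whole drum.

1,596 drums

Daily demand d = 114,900 / 360 = 319.167 drums/day
Demand during lead time = 319.167 × 5 = 1,595.83
Reorder point = 1,595.83 → round up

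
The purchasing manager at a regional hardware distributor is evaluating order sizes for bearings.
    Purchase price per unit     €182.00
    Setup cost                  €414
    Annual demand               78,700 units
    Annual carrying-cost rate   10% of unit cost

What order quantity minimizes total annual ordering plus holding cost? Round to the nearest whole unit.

1,892 units

Carrying cost H = €182 × 10% = €18.2000/unit/yr
2DS/H = 2·78,700·414/18.2 = 3,580,417.58
EOQ = √3,580,417.58 ≈ 1,892.20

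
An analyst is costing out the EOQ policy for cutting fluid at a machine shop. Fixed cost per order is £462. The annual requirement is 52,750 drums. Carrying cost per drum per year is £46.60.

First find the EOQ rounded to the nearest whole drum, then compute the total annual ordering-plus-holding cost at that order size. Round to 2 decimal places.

Optimal lot size Q* = (2 × 52,750 × £462 / £46.6)^½ ≈ 1,022.71 → Q = 1,023 drums
Annual ordering cost = (D/Q)·S = (52,750/1,023) × 462 = £23,822.58
Annual holding cost  = (Q/2)·H = (1,023/2) × 46.6 = £23,835.90
Total = £23,822.58 + £23,835.90 = £47,658.48

£47,658.48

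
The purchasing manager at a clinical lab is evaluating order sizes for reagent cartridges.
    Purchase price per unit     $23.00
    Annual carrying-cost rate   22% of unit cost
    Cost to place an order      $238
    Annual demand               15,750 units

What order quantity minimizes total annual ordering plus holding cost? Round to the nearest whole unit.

Holding cost per unit per year: H = 22% × $23 = $5.0600
EOQ = √(2DS/H) = √(2 × 15,750 × 238 / 5.06)
    = √(1,481,620.55) ≈ 1,217.22

1,217 units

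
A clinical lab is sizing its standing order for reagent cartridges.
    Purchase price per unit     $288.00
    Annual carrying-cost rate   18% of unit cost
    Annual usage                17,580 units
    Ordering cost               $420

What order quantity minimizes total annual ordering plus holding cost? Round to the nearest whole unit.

534 units

Carrying cost H = $288 × 18% = $51.8400/unit/yr
EOQ = √(2DS/H) = √(2 × 17,580 × 420 / 51.84)
    = √(284,861.11) ≈ 533.72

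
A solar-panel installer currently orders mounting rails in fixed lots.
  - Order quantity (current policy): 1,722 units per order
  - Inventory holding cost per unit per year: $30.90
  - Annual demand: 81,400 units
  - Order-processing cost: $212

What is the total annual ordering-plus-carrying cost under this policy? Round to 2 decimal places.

Ordering: D/Q × S = 81,400/1,722 × $212 = $10,021.37
Holding:  Q/2 × H = 1,722/2 × $30.9 = $26,604.90
Total = $10,021.37 + $26,604.90 = $36,626.27

$36,626.27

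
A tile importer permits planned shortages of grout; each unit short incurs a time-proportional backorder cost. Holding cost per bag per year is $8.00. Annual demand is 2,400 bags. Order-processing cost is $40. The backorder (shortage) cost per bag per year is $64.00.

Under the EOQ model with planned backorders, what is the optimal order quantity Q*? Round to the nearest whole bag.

Q* = √(2DS/H) · √((H + b)/b)
   = √(2 × 2,400 × 40 / 8) · √((8 + 64) / 64)
   = 154.919 × 1.0607 ≈ 164.32

164 bags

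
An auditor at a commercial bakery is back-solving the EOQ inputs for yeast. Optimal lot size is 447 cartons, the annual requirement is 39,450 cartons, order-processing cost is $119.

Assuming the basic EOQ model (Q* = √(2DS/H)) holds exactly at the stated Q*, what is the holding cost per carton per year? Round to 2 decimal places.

$46.99

From Q* = √(2DS/H) ⇒ Q*² = 2DS/H.
H = 2DS / Q² = 2 × 39,450 × 119 / 447² = 46.9904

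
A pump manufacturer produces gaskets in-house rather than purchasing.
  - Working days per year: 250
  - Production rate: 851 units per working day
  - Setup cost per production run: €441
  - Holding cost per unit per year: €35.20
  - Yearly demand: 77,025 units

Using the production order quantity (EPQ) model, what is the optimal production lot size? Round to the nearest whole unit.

d = 77,025/250 = 308.1000 units/day;  effective holding cost H(1 − d/p) = 35.2·(1 − 308.1000/851) = 22.45603
Q* = √(2DS / H_eff) = √(2·77,025·441 / 22.45603) ≈ 1,739.34

1,739 units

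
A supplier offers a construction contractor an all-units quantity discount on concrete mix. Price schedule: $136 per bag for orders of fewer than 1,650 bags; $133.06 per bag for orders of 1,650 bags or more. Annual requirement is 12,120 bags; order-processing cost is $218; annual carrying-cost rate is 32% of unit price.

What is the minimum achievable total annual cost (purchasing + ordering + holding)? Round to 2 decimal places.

H₁ = 32%×$136 = $43.5200;  H₂ = 32%×$133.06 = $42.5792
EOQ₁ = √(2×12,120×218/43.5200) = 348.46  (< 1,650, feasible at tier 1)
EOQ₂ = √(2×12,120×218/42.5792) = 352.29  (< 1,650 → use Q = 1,650 at tier-2 price)
TC(tier 1 (EOQ₁), Q≈348.5) = $1,663,484.88
TC(tier 2, Q≈1,650.0) = $1,649,416.35
Minimum at tier 2: $1,649,416.35

$1,649,416.35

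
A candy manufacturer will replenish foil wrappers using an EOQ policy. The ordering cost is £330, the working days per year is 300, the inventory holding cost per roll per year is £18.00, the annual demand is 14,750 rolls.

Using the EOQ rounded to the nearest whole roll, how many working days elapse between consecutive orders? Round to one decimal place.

14.9 days

2DS/H = 2·14,750·330/18 = 540,833.33
EOQ = √540,833.33 ≈ 735.41 → Q = 735 rolls
Days between orders = 300 / (D/Q) = 300 / 20.068 ≈ 14.949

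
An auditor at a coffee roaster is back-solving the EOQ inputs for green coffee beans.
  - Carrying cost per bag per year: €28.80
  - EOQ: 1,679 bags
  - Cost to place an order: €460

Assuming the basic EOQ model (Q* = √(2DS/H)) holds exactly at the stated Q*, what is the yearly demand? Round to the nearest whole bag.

From Q* = √(2DS/H) ⇒ Q*² = 2DS/H.
D = Q²H / (2S) = 1,679² × 28.8 / (2 × 460) = 88,248.24

88,248 bags per year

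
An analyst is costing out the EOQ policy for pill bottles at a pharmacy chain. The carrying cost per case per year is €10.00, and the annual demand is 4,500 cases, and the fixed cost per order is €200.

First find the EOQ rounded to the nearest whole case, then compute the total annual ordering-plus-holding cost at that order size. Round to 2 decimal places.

€4,242.64

EOQ = √(2DS/H) = √(2 × 4,500 × 200 / 10)
    = √(180,000.00) ≈ 424.26 → Q = 424 cases
Annual ordering cost = (D/Q)·S = (4,500/424) × 200 = €2,122.64
Annual holding cost  = (Q/2)·H = (424/2) × 10 = €2,120.00
Total = €2,122.64 + €2,120.00 = €4,242.64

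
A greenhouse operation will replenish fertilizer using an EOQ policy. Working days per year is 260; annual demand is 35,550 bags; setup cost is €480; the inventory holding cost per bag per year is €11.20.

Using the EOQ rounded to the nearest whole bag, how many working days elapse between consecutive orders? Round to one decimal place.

12.8 days

2DS/H = 2·35,550·480/11.2 = 3,047,142.86
EOQ = √3,047,142.86 ≈ 1,745.61 → Q = 1,746 bags
T = Q/D × 260 days = 1,746/35,550 × 260 = 12.770 days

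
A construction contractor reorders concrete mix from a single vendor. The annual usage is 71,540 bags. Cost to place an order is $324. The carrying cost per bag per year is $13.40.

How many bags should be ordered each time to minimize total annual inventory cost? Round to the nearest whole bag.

2DS/H = 2·71,540·324/13.4 = 3,459,546.27
EOQ = √3,459,546.27 ≈ 1,859.99

1,860 bags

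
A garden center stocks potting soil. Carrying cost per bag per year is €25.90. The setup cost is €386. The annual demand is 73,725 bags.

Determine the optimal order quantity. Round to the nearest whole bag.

EOQ = √(2DS/H) = √(2 × 73,725 × 386 / 25.9)
    = √(2,197,517.37) ≈ 1,482.40

1,482 bags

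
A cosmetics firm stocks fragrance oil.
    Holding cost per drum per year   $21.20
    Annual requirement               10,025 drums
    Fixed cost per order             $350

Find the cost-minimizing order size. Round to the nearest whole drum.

575 drums

Optimal lot size Q* = (2 × 10,025 × $350 / $21.2)^½ ≈ 575.34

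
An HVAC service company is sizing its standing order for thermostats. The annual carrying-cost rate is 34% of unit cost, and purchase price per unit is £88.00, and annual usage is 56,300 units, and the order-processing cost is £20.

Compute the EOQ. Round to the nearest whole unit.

274 units

Carrying cost H = £88 × 34% = £29.9200/unit/yr
EOQ = √(2DS/H) = √(2 × 56,300 × 20 / 29.92)
    = √(75,267.38) ≈ 274.35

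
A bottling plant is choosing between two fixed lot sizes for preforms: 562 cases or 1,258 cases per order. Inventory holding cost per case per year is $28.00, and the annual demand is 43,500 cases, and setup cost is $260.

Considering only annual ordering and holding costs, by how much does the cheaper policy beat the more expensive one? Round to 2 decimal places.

Annual cost at Q: ordering D·S/Q plus holding Q·H/2.
TC(562) = (43,500/562)×260 + (562/2)×28 = $27,992.56
TC(1,258) = (43,500/1,258)×260 + (1,258/2)×28 = $26,602.46
Lots of 1,258 are cheaper by $1,390.09.

$1,390.09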